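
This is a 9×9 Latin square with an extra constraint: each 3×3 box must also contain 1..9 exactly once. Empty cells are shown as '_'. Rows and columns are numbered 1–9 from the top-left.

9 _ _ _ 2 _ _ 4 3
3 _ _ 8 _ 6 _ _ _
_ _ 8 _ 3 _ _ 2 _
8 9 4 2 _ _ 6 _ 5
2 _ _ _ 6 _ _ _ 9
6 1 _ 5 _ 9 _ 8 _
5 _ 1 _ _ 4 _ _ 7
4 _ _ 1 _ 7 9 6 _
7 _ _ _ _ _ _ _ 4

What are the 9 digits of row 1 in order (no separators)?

956721843

row 1, column 4 = 7: row 1 has {2,3,4,9}; col 4 has {1,2,5,8}; box has {2,3,6,8} → only 7 remains.
row 2, column 9 = 1 (sole candidate).
row 3, column 1 = 1 (sole candidate).
row 3, column 6 = 5 (sole candidate).
row 3, column 7 = 7 (sole candidate).
row 3, column 9 = 6 (sole candidate).
row 6, column 9 = 2 (sole candidate).
row 7, column 8 = 3 (sole candidate).
row 8, column 9 = 8 (sole candidate).
row 1, column 6 = 1: row 1 has {2,3,4,7,9}; col 6 has {4,5,6,7,9}; box has {2,3,5,6,7,8} → only 1 remains.
row 2, column 7 = 5 (sole candidate).
row 2, column 8 = 9 (sole candidate).
row 3, column 2 = 4 (sole candidate).
row 3, column 4 = 9 (sole candidate).
row 4, column 6 = 3 (sole candidate).
row 5, column 4 = 4 (sole candidate).
row 5, column 6 = 8 (sole candidate).
row 6, column 5 = 7 (sole candidate).
row 7, column 4 = 6 (sole candidate).
row 7, column 7 = 2 (sole candidate).
row 8, column 5 = 5 (sole candidate).
row 9, column 4 = 3 (sole candidate).
row 9, column 6 = 2 (sole candidate).
row 9, column 7 = 1 (sole candidate).
row 9, column 8 = 5 (sole candidate).
row 1, column 7 = 8: row 1 has {1,2,3,4,7,9}; col 7 has {1,2,5,6,7,9}; box has {1,2,3,4,5,6,7,9} → only 8 remains.
row 2, column 5 = 4 (sole candidate).
row 4, column 5 = 1 (sole candidate).
row 4, column 8 = 7 (sole candidate).
row 5, column 7 = 3 (sole candidate).
row 5, column 8 = 1 (sole candidate).
row 6, column 3 = 3 (sole candidate).
row 6, column 7 = 4 (sole candidate).
row 7, column 2 = 8 (sole candidate).
row 7, column 5 = 9 (sole candidate).
row 8, column 3 = 2 (sole candidate).
row 9, column 2 = 6 (sole candidate).
row 9, column 3 = 9 (sole candidate).
row 9, column 5 = 8 (sole candidate).
row 1, column 2 = 5: row 1 has {1,2,3,4,7,8,9}; col 2 has {1,4,6,8,9}; box has {1,3,4,8,9} → only 5 remains.
row 1, column 3 = 6: row 1 has {1,2,3,4,5,7,8,9}; col 3 has {1,2,3,4,8,9}; box has {1,3,4,5,8,9} → only 6 remains.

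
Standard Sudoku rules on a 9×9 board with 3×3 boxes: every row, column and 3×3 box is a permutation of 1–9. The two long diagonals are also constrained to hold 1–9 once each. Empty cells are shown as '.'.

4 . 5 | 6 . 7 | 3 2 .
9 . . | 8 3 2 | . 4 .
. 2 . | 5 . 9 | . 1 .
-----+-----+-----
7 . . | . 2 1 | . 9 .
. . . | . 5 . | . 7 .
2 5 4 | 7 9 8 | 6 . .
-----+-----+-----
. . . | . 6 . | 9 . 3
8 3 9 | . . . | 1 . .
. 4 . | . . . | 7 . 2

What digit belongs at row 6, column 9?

row 1, column 5 = 1 (sole candidate).
row 2, column 7 = 5 (sole candidate).
row 3, column 5 = 4 (sole candidate).
row 3, column 7 = 8 (sole candidate).
row 4, column 4 = 3 (sole candidate).
row 4, column 7 = 4 (sole candidate).
row 5, column 4 = 4 (sole candidate).
row 5, column 6 = 6 (sole candidate).
row 5, column 7 = 2 (sole candidate).
row 6, column 8 = 3 (sole candidate).
row 6, column 9 = 1: row 6 has {2,3,4,5,6,7,8,9}; col 9 has {2,3}; box has {2,3,4,6,7,9} → only 1 remains.

1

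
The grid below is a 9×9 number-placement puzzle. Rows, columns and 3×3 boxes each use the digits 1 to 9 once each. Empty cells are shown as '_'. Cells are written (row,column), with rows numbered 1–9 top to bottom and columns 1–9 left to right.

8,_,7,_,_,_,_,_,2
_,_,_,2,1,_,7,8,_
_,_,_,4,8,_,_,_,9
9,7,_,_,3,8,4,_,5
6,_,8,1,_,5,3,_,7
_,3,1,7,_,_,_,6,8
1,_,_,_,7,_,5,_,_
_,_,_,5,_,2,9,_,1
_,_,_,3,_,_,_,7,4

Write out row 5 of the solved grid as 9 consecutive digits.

(4,3) = 2: row 4 has {3,4,5,7,8,9}; col 3 has {1,7,8}; box has {1,3,6,7,8,9} → only 2 remains.
(4,4) = 6: row 4 has {2,3,4,5,7,8,9}; col 4 has {1,2,3,4,5,7}; box has {1,3,5,7,8} → only 6 remains.
(4,8) = 1: row 4 has {2,3,4,5,6,7,8,9}; col 8 has {6,7,8}; box has {3,4,5,6,7,8} → only 1 remains.
(5,2) = 4: row 5 has {1,3,5,6,7,8}; col 2 has {3,7}; box has {1,2,3,6,7,8,9} → only 4 remains.
(6,1) = 5: row 6 has {1,3,6,7,8}; col 1 has {1,6,8,9}; box has {1,2,3,4,6,7,8,9} → only 5 remains.
(6,7) = 2: row 6 has {1,3,5,6,7,8}; col 7 has {3,4,5,7,9}; box has {1,3,4,5,6,7,8} → only 2 remains.
(8,8) = 3: row 8 has {1,2,5,9}; col 8 has {1,6,7,8}; box has {1,4,5,7,9} → only 3 remains.
(9,1) = 2: row 9 has {3,4,7}; col 1 has {1,5,6,8,9}; box has {1} → only 2 remains.
(1,4) = 9: row 1 has {2,7,8}; col 4 has {1,2,3,4,5,6,7}; box has {1,2,4,8} → only 9 remains.
(3,1) = 3: row 3 has {4,8,9}; col 1 has {1,2,5,6,8,9}; box has {7,8} → only 3 remains.
(3,8) = 5: row 3 has {3,4,8,9}; col 8 has {1,3,6,7,8}; box has {2,7,8,9} → only 5 remains.
(5,8) = 9: row 5 has {1,3,4,5,6,7,8}; col 8 has {1,3,5,6,7,8}; box has {1,2,3,4,5,6,7,8} → only 9 remains.
(7,4) = 8: row 7 has {1,5,7}; col 4 has {1,2,3,4,5,6,7,9}; box has {2,3,5,7} → only 8 remains.
(7,8) = 2: row 7 has {1,5,7,8}; col 8 has {1,3,5,6,7,8,9}; box has {1,3,4,5,7,9} → only 2 remains.
(7,9) = 6: row 7 has {1,2,5,7,8}; col 9 has {1,2,4,5,7,8,9}; box has {1,2,3,4,5,7,9} → only 6 remains.
(9,7) = 8: row 9 has {2,3,4,7}; col 7 has {2,3,4,5,7,9}; box has {1,2,3,4,5,6,7,9} → only 8 remains.
(1,8) = 4: row 1 has {2,7,8,9}; col 8 has {1,2,3,5,6,7,8,9}; box has {2,5,7,8,9} → only 4 remains.
(2,1) = 4: row 2 has {1,2,7,8}; col 1 has {1,2,3,5,6,8,9}; box has {3,7,8} → only 4 remains.
(2,9) = 3: row 2 has {1,2,4,7,8}; col 9 has {1,2,4,5,6,7,8,9}; box has {2,4,5,7,8,9} → only 3 remains.
(3,3) = 6: row 3 has {3,4,5,8,9}; col 3 has {1,2,7,8}; box has {3,4,7,8} → only 6 remains.
(3,6) = 7: row 3 has {3,4,5,6,8,9}; col 6 has {2,5,8}; box has {1,2,4,8,9} → only 7 remains.
(3,7) = 1: row 3 has {3,4,5,6,7,8,9}; col 7 has {2,3,4,5,7,8,9}; box has {2,3,4,5,7,8,9} → only 1 remains.
(5,5) = 2: row 5 has {1,3,4,5,6,7,8,9}; col 5 has {1,3,7,8}; box has {1,3,5,6,7,8} → only 2 remains.

648125397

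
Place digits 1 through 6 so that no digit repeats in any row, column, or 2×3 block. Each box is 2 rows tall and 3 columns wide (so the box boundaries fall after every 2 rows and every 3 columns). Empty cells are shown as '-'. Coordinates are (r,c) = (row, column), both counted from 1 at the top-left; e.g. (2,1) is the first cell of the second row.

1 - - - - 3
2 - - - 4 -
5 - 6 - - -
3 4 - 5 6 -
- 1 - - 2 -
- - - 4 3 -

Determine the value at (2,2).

3

(1,5) = 5 (sole candidate).
(3,2) = 2 (sole candidate).
(3,5) = 1 (sole candidate).
(3,6) = 4 (sole candidate).
(4,3) = 1 (sole candidate).
(4,6) = 2 (sole candidate).
(5,4) = 6 (sole candidate).
(5,6) = 5 (sole candidate).
(6,1) = 6 (sole candidate).
(6,2) = 5 (sole candidate).
(6,3) = 2 (sole candidate).
(6,6) = 1 (sole candidate).
(1,2) = 6 (sole candidate).
(1,3) = 4 (sole candidate).
(1,4) = 2 (sole candidate).
(2,2) = 3: row 2 has {2,4}; col 2 has {1,2,4,5,6}; box has {1,2,4,6} → only 3 remains.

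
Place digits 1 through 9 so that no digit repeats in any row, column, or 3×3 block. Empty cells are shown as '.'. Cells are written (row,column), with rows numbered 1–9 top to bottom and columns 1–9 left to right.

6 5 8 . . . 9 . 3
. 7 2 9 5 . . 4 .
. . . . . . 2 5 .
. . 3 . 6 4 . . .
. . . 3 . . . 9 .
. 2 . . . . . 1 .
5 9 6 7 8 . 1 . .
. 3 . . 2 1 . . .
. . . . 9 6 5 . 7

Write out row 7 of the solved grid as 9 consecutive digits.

596783124

(1,8) = 7 (sole candidate).
(6,5) = 7 (sole candidate).
(7,6) = 3: row 7 has {1,5,6,7,8,9}; col 6 has {1,4,6}; box has {1,2,6,7,8,9} → only 3 remains.
(7,8) = 2: row 7 has {1,3,5,6,7,8,9}; col 8 has {1,4,5,7,9}; box has {1,5,7} → only 2 remains.
(7,9) = 4: row 7 has {1,2,3,5,6,7,8,9}; col 9 has {3,7}; box has {1,2,5,7} → only 4 remains.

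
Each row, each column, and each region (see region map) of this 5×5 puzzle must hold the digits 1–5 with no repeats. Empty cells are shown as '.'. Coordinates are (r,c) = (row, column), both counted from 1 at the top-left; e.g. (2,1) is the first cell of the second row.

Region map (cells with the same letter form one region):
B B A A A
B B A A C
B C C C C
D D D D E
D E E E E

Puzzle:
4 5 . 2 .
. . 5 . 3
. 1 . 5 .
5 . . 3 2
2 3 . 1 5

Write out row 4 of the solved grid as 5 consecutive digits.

(1,5) = 1: row 1 has {2,4,5}; col 5 has {2,3,5}; region has {2,5} → only 1 remains.
(2,1) = 1: row 2 has {3,5}; col 1 has {2,4,5}; region has {4,5} → only 1 remains.
(2,2) = 2: row 2 has {1,3,5}; col 2 has {1,3,5}; region has {1,4,5} → only 2 remains.
(2,4) = 4: row 2 has {1,2,3,5}; col 4 has {1,2,3,5}; region has {1,2,5} → only 4 remains.
(3,1) = 3: row 3 has {1,5}; col 1 has {1,2,4,5}; region has {1,2,4,5} → only 3 remains.
(3,5) = 4: row 3 has {1,3,5}; col 5 has {1,2,3,5}; region has {1,3,5} → only 4 remains.
(4,2) = 4: row 4 has {2,3,5}; col 2 has {1,2,3,5}; region has {2,3,5} → only 4 remains.
(4,3) = 1: row 4 has {2,3,4,5}; col 3 has {5}; region has {2,3,4,5} → only 1 remains.

54132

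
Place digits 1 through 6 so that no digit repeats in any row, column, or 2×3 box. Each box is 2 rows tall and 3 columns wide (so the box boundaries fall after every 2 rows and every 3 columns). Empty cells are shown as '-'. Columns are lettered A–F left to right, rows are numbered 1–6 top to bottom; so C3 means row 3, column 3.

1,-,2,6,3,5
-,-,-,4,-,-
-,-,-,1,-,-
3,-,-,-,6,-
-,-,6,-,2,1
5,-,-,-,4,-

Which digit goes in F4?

4

B1 = 4: row 1 has {1,2,3,5,6}; col 2 has {}; box has {1,2} → only 4 remains.
A2 = 6: row 2 has {4}; col 1 has {1,3,5}; box has {1,2,4} → only 6 remains.
E2 = 1: row 2 has {4,6}; col 5 has {2,3,4,6}; box has {3,4,5,6} → only 1 remains.
F2 = 2: row 2 has {1,4,6}; col 6 has {1,5}; box has {1,3,4,5,6} → only 2 remains.
E3 = 5: row 3 has {1}; col 5 has {1,2,3,4,6}; box has {1,6} → only 5 remains.
D4 = 2: row 4 has {3,6}; col 4 has {1,4,6}; box has {1,5,6} → only 2 remains.
F4 = 4: row 4 has {2,3,6}; col 6 has {1,2,5}; box has {1,2,5,6} → only 4 remains.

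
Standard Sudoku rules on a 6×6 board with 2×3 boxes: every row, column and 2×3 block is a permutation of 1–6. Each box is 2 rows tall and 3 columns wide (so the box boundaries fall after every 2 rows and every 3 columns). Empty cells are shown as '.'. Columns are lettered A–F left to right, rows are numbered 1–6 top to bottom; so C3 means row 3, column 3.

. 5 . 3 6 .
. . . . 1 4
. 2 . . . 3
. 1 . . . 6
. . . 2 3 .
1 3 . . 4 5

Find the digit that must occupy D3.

F1 = 2: row 1 has {3,5,6}; col 6 has {3,4,5,6}; box has {1,3,4,6} → only 2 remains.
B2 = 6: row 2 has {1,4}; col 2 has {1,2,3,5}; box has {5} → only 6 remains.
D2 = 5: row 2 has {1,4,6}; col 4 has {2,3}; box has {1,2,3,4,6} → only 5 remains.
E3 = 5: row 3 has {2,3}; col 5 has {1,3,4,6}; box has {3,6} → only 5 remains.
D4 = 4: row 4 has {1,6}; col 4 has {2,3,5}; box has {3,5,6} → only 4 remains.
E4 = 2: row 4 has {1,4,6}; col 5 has {1,3,4,5,6}; box has {3,4,5,6} → only 2 remains.
B5 = 4: row 5 has {2,3}; col 2 has {1,2,3,5,6}; box has {1,3} → only 4 remains.
F5 = 1: row 5 has {2,3,4}; col 6 has {2,3,4,5,6}; box has {2,3,4,5} → only 1 remains.
D6 = 6: row 6 has {1,3,4,5}; col 4 has {2,3,4,5}; box has {1,2,3,4,5} → only 6 remains.
A1 = 4: row 1 has {2,3,5,6}; col 1 has {1}; box has {5,6} → only 4 remains.
C1 = 1: row 1 has {2,3,4,5,6}; col 3 has {}; box has {4,5,6} → only 1 remains.
A3 = 6: row 3 has {2,3,5}; col 1 has {1,4}; box has {1,2} → only 6 remains.
C3 = 4: row 3 has {2,3,5,6}; col 3 has {1}; box has {1,2,6} → only 4 remains.
D3 = 1: row 3 has {2,3,4,5,6}; col 4 has {2,3,4,5,6}; box has {2,3,4,5,6} → only 1 remains.

1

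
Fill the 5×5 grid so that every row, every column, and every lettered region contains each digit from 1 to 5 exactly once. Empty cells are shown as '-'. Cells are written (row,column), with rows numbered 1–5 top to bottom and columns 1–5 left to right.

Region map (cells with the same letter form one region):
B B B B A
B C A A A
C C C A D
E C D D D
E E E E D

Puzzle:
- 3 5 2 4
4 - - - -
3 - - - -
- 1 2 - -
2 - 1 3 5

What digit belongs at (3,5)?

(1,1) = 1: row 1 has {2,3,4,5}; col 1 has {2,3,4}; region has {2,3,4,5} → only 1 remains.
(2,3) = 3: row 2 has {4}; col 3 has {1,2,5}; region has {4} → only 3 remains.
(3,3) = 4: row 3 has {3}; col 3 has {1,2,3,5}; region has {1,3} → only 4 remains.
(3,5) = 1: row 3 has {3,4}; col 5 has {4,5}; region has {2,5} → only 1 remains.

1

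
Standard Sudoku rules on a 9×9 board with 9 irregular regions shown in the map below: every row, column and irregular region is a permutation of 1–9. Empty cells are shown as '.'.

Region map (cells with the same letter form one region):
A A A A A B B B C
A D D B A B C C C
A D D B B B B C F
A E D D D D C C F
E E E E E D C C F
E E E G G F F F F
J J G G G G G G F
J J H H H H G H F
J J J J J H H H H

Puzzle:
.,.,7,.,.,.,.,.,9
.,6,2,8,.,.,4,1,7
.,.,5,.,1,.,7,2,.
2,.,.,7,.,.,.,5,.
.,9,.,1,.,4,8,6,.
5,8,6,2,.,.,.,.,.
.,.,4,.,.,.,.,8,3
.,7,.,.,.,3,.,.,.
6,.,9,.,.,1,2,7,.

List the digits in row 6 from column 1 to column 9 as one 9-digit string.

586237941

R3C2 = 3: row 3 has {1,2,5,7}; col 2 has {6,7,8,9}; region has {2,4,5,6,7} → only 3 remains.
R4C2 = 4: row 4 has {2,5,7}; col 2 has {3,6,7,8,9}; region has {1,5,6,8,9} → only 4 remains.
R4C7 = 3: row 4 has {2,4,5,7}; col 7 has {2,4,7,8}; region has {1,2,4,5,6,7,8,9} → only 3 remains.
R5C3 = 3: row 5 has {1,4,6,8,9}; col 3 has {2,4,5,6,7,9}; region has {1,4,5,6,8,9} → only 3 remains.
R7C1 = 1: row 7 has {3,4,8}; col 1 has {2,5,6}; region has {6,7,9} → only 1 remains.
R8C3 = 8: row 8 has {3,7}; col 3 has {2,3,4,5,6,7,9}; region has {1,2,3,7} → only 8 remains.
R9C2 = 5: row 9 has {1,2,6,7,9}; col 2 has {3,4,6,7,8,9}; region has {1,6,7,9} → only 5 remains.
R9C9 = 4: row 9 has {1,2,5,6,7,9}; col 9 has {3,7,9}; region has {1,2,3,7,8} → only 4 remains.
R1C2 = 1: row 1 has {7,9}; col 2 has {3,4,5,6,7,8,9}; region has {2,7} → only 1 remains.
R4C3 = 1: row 4 has {2,3,4,5,7}; col 3 has {2,3,4,5,6,7,8,9}; region has {2,3,4,5,6,7} → only 1 remains.
R5C1 = 7: row 5 has {1,3,4,6,8,9}; col 1 has {1,2,5,6}; region has {1,3,4,5,6,8,9} → only 7 remains.
R5C5 = 2: row 5 has {1,3,4,6,7,8,9}; col 5 has {1}; region has {1,3,4,5,6,7,8,9} → only 2 remains.
R5C9 = 5: row 5 has {1,2,3,4,6,7,8,9}; col 9 has {3,4,7,9}; region has {3} → only 5 remains.
R6C9 = 1: row 6 has {2,5,6,8}; col 9 has {3,4,5,7,9}; region has {3,5} → only 1 remains.
R7C2 = 2: row 7 has {1,3,4,8}; col 2 has {1,3,4,5,6,7,8,9}; region has {1,5,6,7,9} → only 2 remains.
R8C1 = 4: row 8 has {3,7,8}; col 1 has {1,2,5,6,7}; region has {1,2,5,6,7,9} → only 4 remains.
R8C8 = 9: row 8 has {3,4,7,8}; col 8 has {1,2,5,6,7,8}; region has {1,2,3,4,7,8} → only 9 remains.
R9C4 = 3: row 9 has {1,2,4,5,6,7,9}; col 4 has {1,2,7,8}; region has {1,2,4,5,6,7,9} → only 3 remains.
R9C5 = 8: row 9 has {1,2,3,4,5,6,7,9}; col 5 has {1,2}; region has {1,2,3,4,5,6,7,9} → only 8 remains.
R4C5 = 9: row 4 has {1,2,3,4,5,7}; col 5 has {1,2,8}; region has {1,2,3,4,5,6,7} → only 9 remains.
R4C6 = 8: row 4 has {1,2,3,4,5,7,9}; col 6 has {1,3,4}; region has {1,2,3,4,5,6,7,9} → only 8 remains.
R4C9 = 6: row 4 has {1,2,3,4,5,7,8,9}; col 9 has {1,3,4,5,7,9}; region has {1,3,5} → only 6 remains.
R6C7 = 9: row 6 has {1,2,5,6,8}; col 7 has {2,3,4,7,8}; region has {1,3,5,6} → only 9 remains.
R6C8 = 4: row 6 has {1,2,5,6,8,9}; col 8 has {1,2,5,6,7,8,9}; region has {1,3,5,6,9} → only 4 remains.
R8C9 = 2: row 8 has {3,4,7,8,9}; col 9 has {1,3,4,5,6,7,9}; region has {1,3,4,5,6,9} → only 2 remains.
R1C8 = 3: row 1 has {1,7,9}; col 8 has {1,2,4,5,6,7,8,9}; region has {1,7,8} → only 3 remains.
R3C9 = 8: row 3 has {1,2,3,5,7}; col 9 has {1,2,3,4,5,6,7,9}; region has {1,2,3,4,5,6,9} → only 8 remains.
R6C6 = 7: row 6 has {1,2,4,5,6,8,9}; col 6 has {1,3,4,8}; region has {1,2,3,4,5,6,8,9} → only 7 remains.
R1C1 = 8: row 1 has {1,3,7,9}; col 1 has {1,2,4,5,6,7}; region has {1,2,7} → only 8 remains.
R3C1 = 9: row 3 has {1,2,3,5,7,8}; col 1 has {1,2,4,5,6,7,8}; region has {1,2,7,8} → only 9 remains.
R3C6 = 6: row 3 has {1,2,3,5,7,8,9}; col 6 has {1,3,4,7,8}; region has {1,3,7,8} → only 6 remains.
R6C5 = 3: row 6 has {1,2,4,5,6,7,8,9}; col 5 has {1,2,8,9}; region has {2,4,8} → only 3 remains.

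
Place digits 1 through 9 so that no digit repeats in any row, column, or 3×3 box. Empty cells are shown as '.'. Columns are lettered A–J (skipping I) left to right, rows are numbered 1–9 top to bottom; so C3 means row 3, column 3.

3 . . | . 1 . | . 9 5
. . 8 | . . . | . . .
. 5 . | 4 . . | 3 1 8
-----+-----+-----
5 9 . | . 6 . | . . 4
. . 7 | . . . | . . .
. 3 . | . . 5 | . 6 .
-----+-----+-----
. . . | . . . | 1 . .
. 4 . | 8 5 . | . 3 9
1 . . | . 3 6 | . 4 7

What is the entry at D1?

F1 = 8 (hidden single in row 1).
B2 = 1 (hidden single in row 2).
D2 = 5 (hidden single in row 2).
F2 = 3 (hidden single in row 2).
D4 = 3 (hidden single in row 4).
J5 = 3 (hidden single in row 5).
C7 = 3 (hidden single in row 7).
H7 = 5 (hidden single in row 7).
G5 = 5 (hidden single in row 5).
F8 = 1 (hidden single in row 8).
C4 = 1 (hidden single in row 4).
D5 = 1 (hidden single in row 5).
J6 = 1 (hidden single in row 6).
A8 = 7 (hidden single in row 8).
C9 = 5 (hidden single in row 9).
D9 = 9 (hidden single in row 9).
A7 = 9 (hidden single in row 7).
E2 = 9 (hidden single in row 2).
C3 = 9 (hidden single in row 3).
A3 = 6 (hidden single in row 3).
B5 = 6 (hidden single in row 5).
F5 = 9 (hidden single in row 5).
G6 = 9 (hidden single in row 6).
J7 = 6 (hidden single in row 7).
B7 = 8 (hidden single in row 7).
J2 = 2 (sole candidate).
G8 = 2 (sole candidate).
B9 = 2 (sole candidate).
G9 = 8 (sole candidate).
B1 = 7 (sole candidate).
A2 = 4 (sole candidate).
H2 = 7 (sole candidate).
G4 = 7 (sole candidate).
C8 = 6 (sole candidate).
C1 = 2 (sole candidate).
D1 = 6: row 1 has {1,2,3,5,7,8,9}; col 4 has {1,3,4,5,8,9}; box has {1,3,4,5,8,9} → only 6 remains.

6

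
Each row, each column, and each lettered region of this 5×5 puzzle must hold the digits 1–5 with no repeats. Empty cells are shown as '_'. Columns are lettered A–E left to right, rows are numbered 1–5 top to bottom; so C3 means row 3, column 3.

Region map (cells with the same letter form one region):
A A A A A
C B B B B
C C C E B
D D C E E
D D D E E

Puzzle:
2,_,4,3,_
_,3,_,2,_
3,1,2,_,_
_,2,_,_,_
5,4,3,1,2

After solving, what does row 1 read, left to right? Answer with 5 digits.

B1 = 5: row 1 has {2,3,4}; col 2 has {1,2,3,4}; region has {2,3,4} → only 5 remains.
E1 = 1: row 1 has {2,3,4,5}; col 5 has {2}; region has {2,3,4,5} → only 1 remains.

25431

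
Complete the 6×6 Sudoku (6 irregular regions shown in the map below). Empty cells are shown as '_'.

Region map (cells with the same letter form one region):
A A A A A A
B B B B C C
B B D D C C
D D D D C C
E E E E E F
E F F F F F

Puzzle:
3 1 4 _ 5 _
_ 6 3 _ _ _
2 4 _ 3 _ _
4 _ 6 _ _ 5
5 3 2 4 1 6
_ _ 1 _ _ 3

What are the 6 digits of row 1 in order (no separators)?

R1C6 = 2: row 1 has {1,3,4,5}; col 6 has {3,5,6}; region has {1,3,4,5} → only 2 remains.
R2C1 = 1: row 2 has {3,6}; col 1 has {2,3,4,5}; region has {2,3,4,6} → only 1 remains.
R2C4 = 5: row 2 has {1,3,6}; col 4 has {3,4}; region has {1,2,3,4,6} → only 5 remains.
R2C6 = 4: row 2 has {1,3,5,6}; col 6 has {2,3,5,6}; region has {5} → only 4 remains.
R3C3 = 5: row 3 has {2,3,4}; col 3 has {1,2,3,4,6}; region has {3,4,6} → only 5 remains.
R3C5 = 6: row 3 has {2,3,4,5}; col 5 has {1,5}; region has {4,5} → only 6 remains.
R3C6 = 1: row 3 has {2,3,4,5,6}; col 6 has {2,3,4,5,6}; region has {4,5,6} → only 1 remains.
R4C2 = 2: row 4 has {4,5,6}; col 2 has {1,3,4,6}; region has {3,4,5,6} → only 2 remains.
R4C4 = 1: row 4 has {2,4,5,6}; col 4 has {3,4,5}; region has {2,3,4,5,6} → only 1 remains.
R4C5 = 3: row 4 has {1,2,4,5,6}; col 5 has {1,5,6}; region has {1,4,5,6} → only 3 remains.
R6C1 = 6: row 6 has {1,3}; col 1 has {1,2,3,4,5}; region has {1,2,3,4,5} → only 6 remains.
R6C2 = 5: row 6 has {1,3,6}; col 2 has {1,2,3,4,6}; region has {1,3,6} → only 5 remains.
R6C4 = 2: row 6 has {1,3,5,6}; col 4 has {1,3,4,5}; region has {1,3,5,6} → only 2 remains.
R6C5 = 4: row 6 has {1,2,3,5,6}; col 5 has {1,3,5,6}; region has {1,2,3,5,6} → only 4 remains.
R1C4 = 6: row 1 has {1,2,3,4,5}; col 4 has {1,2,3,4,5}; region has {1,2,3,4,5} → only 6 remains.

314652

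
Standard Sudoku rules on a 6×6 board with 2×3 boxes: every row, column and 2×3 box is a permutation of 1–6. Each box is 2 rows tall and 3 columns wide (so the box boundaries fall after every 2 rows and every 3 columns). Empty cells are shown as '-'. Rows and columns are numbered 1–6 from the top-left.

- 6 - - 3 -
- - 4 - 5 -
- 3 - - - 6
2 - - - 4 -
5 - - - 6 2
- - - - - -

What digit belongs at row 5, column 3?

row 1, column 1 = 1 (sole candidate).
row 1, column 6 = 4 (sole candidate).
row 2, column 1 = 3 (sole candidate).
row 2, column 2 = 2 (sole candidate).
row 2, column 6 = 1 (sole candidate).
row 3, column 1 = 4 (sole candidate).
row 6, column 1 = 6 (sole candidate).
row 6, column 5 = 1 (sole candidate).
row 1, column 3 = 5 (sole candidate).
row 1, column 4 = 2 (sole candidate).
row 2, column 4 = 6 (sole candidate).
row 3, column 3 = 1 (sole candidate).
row 3, column 4 = 5 (sole candidate).
row 3, column 5 = 2 (sole candidate).
row 4, column 2 = 5 (sole candidate).
row 4, column 3 = 6 (sole candidate).
row 4, column 6 = 3 (sole candidate).
row 5, column 3 = 3: row 5 has {2,5,6}; col 3 has {1,4,5,6}; box has {5,6} → only 3 remains.

3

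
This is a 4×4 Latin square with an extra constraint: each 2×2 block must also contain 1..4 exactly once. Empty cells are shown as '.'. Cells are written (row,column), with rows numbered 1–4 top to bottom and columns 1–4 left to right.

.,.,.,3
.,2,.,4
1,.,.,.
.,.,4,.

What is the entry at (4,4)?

1

(1,1) = 4 (sole candidate).
(1,2) = 1 (sole candidate).
(1,3) = 2 (sole candidate).
(2,1) = 3 (sole candidate).
(2,3) = 1 (sole candidate).
(3,3) = 3 (sole candidate).
(3,4) = 2 (sole candidate).
(4,1) = 2 (sole candidate).
(4,2) = 3 (sole candidate).
(4,4) = 1: row 4 has {2,3,4}; col 4 has {2,3,4}; box has {2,3,4} → only 1 remains.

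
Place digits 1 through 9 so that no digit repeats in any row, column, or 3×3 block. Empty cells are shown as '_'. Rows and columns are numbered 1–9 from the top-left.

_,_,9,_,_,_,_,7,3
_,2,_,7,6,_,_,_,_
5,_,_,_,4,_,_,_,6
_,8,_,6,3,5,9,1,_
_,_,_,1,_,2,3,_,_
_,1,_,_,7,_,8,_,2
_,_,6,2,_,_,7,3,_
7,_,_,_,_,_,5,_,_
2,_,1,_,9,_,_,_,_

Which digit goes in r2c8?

9

r4c1 = 4: row 4 has {1,3,5,6,8,9}; col 1 has {2,5,7}; box has {1,8} → only 4 remains.
r4c9 = 7: row 4 has {1,3,4,5,6,8,9}; col 9 has {2,3,6}; box has {1,2,3,8,9} → only 7 remains.
r5c5 = 8: row 5 has {1,2,3}; col 5 has {3,4,6,7,9}; box has {1,2,3,5,6,7} → only 8 remains.
r8c5 = 1: row 8 has {5,7}; col 5 has {3,4,6,7,8,9}; box has {2,9} → only 1 remains.
r4c3 = 2: row 4 has {1,3,4,5,6,7,8,9}; col 3 has {1,6,9}; box has {1,4,8} → only 2 remains.
r7c5 = 5: row 7 has {2,3,6,7}; col 5 has {1,3,4,6,7,8,9}; box has {1,2,9} → only 5 remains.
r1c5 = 2: row 1 has {3,7,9}; col 5 has {1,3,4,5,6,7,8,9}; box has {4,6,7} → only 2 remains.
r1c4 = 5: in row 1, 5 can only go here (every other open cell in that row sees a 5).
r7c9 = 1: in row 7, 1 can only go here (every other open cell in that row sees a 1).
r8c8 = 2: in row 8, 2 can only go here (every other open cell in that row sees a 2).
r3c7 = 2: in row 3, 2 can only go here (every other open cell in that row sees a 2).
r3c6 = 1: in row 3, 1 can only go here (every other open cell in that row sees a 1).
r1c6 = 8: row 1 has {2,3,5,7,9}; col 6 has {1,2,5}; box has {1,2,4,5,6,7} → only 8 remains.
r7c6 = 4: row 7 has {1,2,3,5,6,7}; col 6 has {1,2,5,8}; box has {1,2,5,9} → only 4 remains.
r6c6 = 9: row 6 has {1,2,7,8}; col 6 has {1,2,4,5,8}; box has {1,2,3,5,6,7,8} → only 9 remains.
r7c2 = 9: row 7 has {1,2,3,4,5,6,7}; col 2 has {1,2,8}; box has {1,2,6,7} → only 9 remains.
r2c6 = 3: row 2 has {2,6,7}; col 6 has {1,2,4,5,8,9}; box has {1,2,4,5,6,7,8} → only 3 remains.
r3c4 = 9: row 3 has {1,2,4,5,6}; col 4 has {1,2,5,6,7}; box has {1,2,3,4,5,6,7,8} → only 9 remains.
r3c8 = 8: row 3 has {1,2,4,5,6,9}; col 8 has {1,2,3,7}; box has {2,3,6,7} → only 8 remains.
r6c4 = 4: row 6 has {1,2,7,8,9}; col 4 has {1,2,5,6,7,9}; box has {1,2,3,5,6,7,8,9} → only 4 remains.
r7c1 = 8: row 7 has {1,2,3,4,5,6,7,9}; col 1 has {2,4,5,7}; box has {1,2,6,7,9} → only 8 remains.
r8c6 = 6: row 8 has {1,2,5,7}; col 6 has {1,2,3,4,5,8,9}; box has {1,2,4,5,9} → only 6 remains.
r9c6 = 7: row 9 has {1,2,9}; col 6 has {1,2,3,4,5,6,8,9}; box has {1,2,4,5,6,9} → only 7 remains.
r2c1 = 1: row 2 has {2,3,6,7}; col 1 has {2,4,5,7,8}; box has {2,5,9} → only 1 remains.
r2c7 = 4: row 2 has {1,2,3,6,7}; col 7 has {2,3,5,7,8,9}; box has {2,3,6,7,8} → only 4 remains.
r9c7 = 6: row 9 has {1,2,7,9}; col 7 has {2,3,4,5,7,8,9}; box has {1,2,3,5,7} → only 6 remains.
r9c8 = 4: row 9 has {1,2,6,7,9}; col 8 has {1,2,3,7,8}; box has {1,2,3,5,6,7} → only 4 remains.
r9c9 = 8: row 9 has {1,2,4,6,7,9}; col 9 has {1,2,3,6,7}; box has {1,2,3,4,5,6,7} → only 8 remains.
r1c1 = 6: row 1 has {2,3,5,7,8,9}; col 1 has {1,2,4,5,7,8}; box has {1,2,5,9} → only 6 remains.
r1c2 = 4: row 1 has {2,3,5,6,7,8,9}; col 2 has {1,2,8,9}; box has {1,2,5,6,9} → only 4 remains.
r1c7 = 1: row 1 has {2,3,4,5,6,7,8,9}; col 7 has {2,3,4,5,6,7,8,9}; box has {2,3,4,6,7,8} → only 1 remains.
r2c3 = 8: row 2 has {1,2,3,4,6,7}; col 3 has {1,2,6,9}; box has {1,2,4,5,6,9} → only 8 remains.
r5c1 = 9: row 5 has {1,2,3,8}; col 1 has {1,2,4,5,6,7,8}; box has {1,2,4,8} → only 9 remains.
r6c1 = 3: row 6 has {1,2,4,7,8,9}; col 1 has {1,2,4,5,6,7,8,9}; box has {1,2,4,8,9} → only 3 remains.
r6c3 = 5: row 6 has {1,2,3,4,7,8,9}; col 3 has {1,2,6,8,9}; box has {1,2,3,4,8,9} → only 5 remains.
r6c8 = 6: row 6 has {1,2,3,4,5,7,8,9}; col 8 has {1,2,3,4,7,8}; box has {1,2,3,7,8,9} → only 6 remains.
r8c2 = 3: row 8 has {1,2,5,6,7}; col 2 has {1,2,4,8,9}; box has {1,2,6,7,8,9} → only 3 remains.
r8c3 = 4: row 8 has {1,2,3,5,6,7}; col 3 has {1,2,5,6,8,9}; box has {1,2,3,6,7,8,9} → only 4 remains.
r8c4 = 8: row 8 has {1,2,3,4,5,6,7}; col 4 has {1,2,4,5,6,7,9}; box has {1,2,4,5,6,7,9} → only 8 remains.
r8c9 = 9: row 8 has {1,2,3,4,5,6,7,8}; col 9 has {1,2,3,6,7,8}; box has {1,2,3,4,5,6,7,8} → only 9 remains.
r9c2 = 5: row 9 has {1,2,4,6,7,8,9}; col 2 has {1,2,3,4,8,9}; box has {1,2,3,4,6,7,8,9} → only 5 remains.
r9c4 = 3: row 9 has {1,2,4,5,6,7,8,9}; col 4 has {1,2,4,5,6,7,8,9}; box has {1,2,4,5,6,7,8,9} → only 3 remains.
r2c9 = 5: row 2 has {1,2,3,4,6,7,8}; col 9 has {1,2,3,6,7,8,9}; box has {1,2,3,4,6,7,8} → only 5 remains.
r3c2 = 7: row 3 has {1,2,4,5,6,8,9}; col 2 has {1,2,3,4,5,8,9}; box has {1,2,4,5,6,8,9} → only 7 remains.
r3c3 = 3: row 3 has {1,2,4,5,6,7,8,9}; col 3 has {1,2,4,5,6,8,9}; box has {1,2,4,5,6,7,8,9} → only 3 remains.
r5c2 = 6: row 5 has {1,2,3,8,9}; col 2 has {1,2,3,4,5,7,8,9}; box has {1,2,3,4,5,8,9} → only 6 remains.
r5c3 = 7: row 5 has {1,2,3,6,8,9}; col 3 has {1,2,3,4,5,6,8,9}; box has {1,2,3,4,5,6,8,9} → only 7 remains.
r5c8 = 5: row 5 has {1,2,3,6,7,8,9}; col 8 has {1,2,3,4,6,7,8}; box has {1,2,3,6,7,8,9} → only 5 remains.
r5c9 = 4: row 5 has {1,2,3,5,6,7,8,9}; col 9 has {1,2,3,5,6,7,8,9}; box has {1,2,3,5,6,7,8,9} → only 4 remains.
r2c8 = 9: row 2 has {1,2,3,4,5,6,7,8}; col 8 has {1,2,3,4,5,6,7,8}; box has {1,2,3,4,5,6,7,8} → only 9 remains.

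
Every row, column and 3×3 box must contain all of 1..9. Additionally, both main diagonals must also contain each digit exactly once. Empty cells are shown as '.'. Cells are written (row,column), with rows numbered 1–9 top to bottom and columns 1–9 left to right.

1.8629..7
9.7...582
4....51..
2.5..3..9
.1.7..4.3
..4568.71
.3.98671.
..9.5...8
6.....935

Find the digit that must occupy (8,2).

4

(1,2) = 5: row 1 has {1,2,6,7,8,9}; col 2 has {1,3}; box has {1,4,7,8,9} → only 5 remains.
(1,7) = 3: row 1 has {1,2,5,6,7,8,9}; col 7 has {1,4,5,7,9}; box has {1,2,5,7,8} → only 3 remains.
(1,8) = 4: row 1 has {1,2,3,5,6,7,8,9}; col 8 has {1,3,7,8}; box has {1,2,3,5,7,8} → only 4 remains.
(2,2) = 6: row 2 has {2,5,7,8,9}; col 2 has {1,3,5}; box has {1,4,5,7,8,9}; main diagonal has {1,5,7,8} → only 6 remains.
(3,2) = 2: row 3 has {1,4,5}; col 2 has {1,3,5,6}; box has {1,4,5,6,7,8,9} → only 2 remains.
(3,3) = 3: row 3 has {1,2,4,5}; col 3 has {4,5,7,8,9}; box has {1,2,4,5,6,7,8,9}; main diagonal has {1,5,6,7,8} → only 3 remains.
(3,4) = 8: row 3 has {1,2,3,4,5}; col 4 has {5,6,7,9}; box has {2,5,6,9} → only 8 remains.
(3,5) = 7: row 3 has {1,2,3,4,5,8}; col 5 has {2,5,6,8}; box has {2,5,6,8,9} → only 7 remains.
(3,9) = 6: row 3 has {1,2,3,4,5,7,8}; col 9 has {1,2,3,5,7,8,9}; box has {1,2,3,4,5,7,8} → only 6 remains.
(4,4) = 4: row 4 has {2,3,5,9}; col 4 has {5,6,7,8,9}; box has {3,5,6,7,8}; main diagonal has {1,3,5,6,7,8} → only 4 remains.
(4,5) = 1: row 4 has {2,3,4,5,9}; col 5 has {2,5,6,7,8}; box has {3,4,5,6,7,8} → only 1 remains.
(4,8) = 6: row 4 has {1,2,3,4,5,9}; col 8 has {1,3,4,7,8}; box has {1,3,4,7,9} → only 6 remains.
(5,1) = 8: row 5 has {1,3,4,7}; col 1 has {1,2,4,6,9}; box has {1,2,4,5} → only 8 remains.
(5,3) = 6: row 5 has {1,3,4,7,8}; col 3 has {3,4,5,7,8,9}; box has {1,2,4,5,8} → only 6 remains.
(5,5) = 9: row 5 has {1,3,4,6,7,8}; col 5 has {1,2,5,6,7,8}; box has {1,3,4,5,6,7,8}; main diagonal has {1,3,4,5,6,7,8}; anti-diagonal has {1,3,5,6,7,8} → only 9 remains.
(5,6) = 2: row 5 has {1,3,4,6,7,8,9}; col 6 has {3,5,6,8,9}; box has {1,3,4,5,6,7,8,9} → only 2 remains.
(5,8) = 5: row 5 has {1,2,3,4,6,7,8,9}; col 8 has {1,3,4,6,7,8}; box has {1,3,4,6,7,9} → only 5 remains.
(6,1) = 3: row 6 has {1,4,5,6,7,8}; col 1 has {1,2,4,6,8,9}; box has {1,2,4,5,6,8} → only 3 remains.
(6,2) = 9: row 6 has {1,3,4,5,6,7,8}; col 2 has {1,2,3,5,6}; box has {1,2,3,4,5,6,8} → only 9 remains.
(6,7) = 2: row 6 has {1,3,4,5,6,7,8,9}; col 7 has {1,3,4,5,7,9}; box has {1,3,4,5,6,7,9} → only 2 remains.
(7,1) = 5: row 7 has {1,3,6,7,8,9}; col 1 has {1,2,3,4,6,8,9}; box has {3,6,9} → only 5 remains.
(7,3) = 2: row 7 has {1,3,5,6,7,8,9}; col 3 has {3,4,5,6,7,8,9}; box has {3,5,6,9}; anti-diagonal has {1,3,5,6,7,8,9} → only 2 remains.
(7,9) = 4: row 7 has {1,2,3,5,6,7,8,9}; col 9 has {1,2,3,5,6,7,8,9}; box has {1,3,5,7,8,9} → only 4 remains.
(8,1) = 7: row 8 has {5,8,9}; col 1 has {1,2,3,4,5,6,8,9}; box has {2,3,5,6,9} → only 7 remains.
(8,2) = 4: row 8 has {5,7,8,9}; col 2 has {1,2,3,5,6,9}; box has {2,3,5,6,7,9}; anti-diagonal has {1,2,3,5,6,7,8,9} → only 4 remains.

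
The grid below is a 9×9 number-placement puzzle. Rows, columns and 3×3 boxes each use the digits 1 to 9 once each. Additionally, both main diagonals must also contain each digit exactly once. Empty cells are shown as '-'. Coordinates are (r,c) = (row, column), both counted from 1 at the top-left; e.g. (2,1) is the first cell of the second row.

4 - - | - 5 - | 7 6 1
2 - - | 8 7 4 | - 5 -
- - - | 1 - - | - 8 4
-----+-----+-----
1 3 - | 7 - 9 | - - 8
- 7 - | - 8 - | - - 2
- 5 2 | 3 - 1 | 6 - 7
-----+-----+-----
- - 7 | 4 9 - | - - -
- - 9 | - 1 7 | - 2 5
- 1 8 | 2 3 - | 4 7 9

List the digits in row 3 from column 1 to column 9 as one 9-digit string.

795163284

(1,3) = 3: row 1 has {1,4,5,6,7}; col 3 has {2,7,8,9}; box has {2,4} → only 3 remains.
(1,4) = 9: row 1 has {1,3,4,5,6,7}; col 4 has {1,2,3,4,7,8}; box has {1,4,5,7,8} → only 9 remains.
(1,6) = 2: row 1 has {1,3,4,5,6,7,9}; col 6 has {1,4,7,9}; box has {1,4,5,7,8,9} → only 2 remains.
(2,2) = 6: row 2 has {2,4,5,7,8}; col 2 has {1,3,5,7}; box has {2,3,4}; main diagonal has {1,2,4,7,8,9} → only 6 remains.
(2,3) = 1: row 2 has {2,4,5,6,7,8}; col 3 has {2,3,7,8,9}; box has {2,3,4,6} → only 1 remains.
(2,9) = 3: row 2 has {1,2,4,5,6,7,8}; col 9 has {1,2,4,5,7,8,9}; box has {1,4,5,6,7,8} → only 3 remains.
(3,2) = 9: row 3 has {1,4,8}; col 2 has {1,3,5,6,7}; box has {1,2,3,4,6} → only 9 remains.
(3,3) = 5: row 3 has {1,4,8,9}; col 3 has {1,2,3,7,8,9}; box has {1,2,3,4,6,9}; main diagonal has {1,2,4,6,7,8,9} → only 5 remains.
(3,5) = 6: row 3 has {1,4,5,8,9}; col 5 has {1,3,5,7,8,9}; box has {1,2,4,5,7,8,9} → only 6 remains.
(3,6) = 3: row 3 has {1,4,5,6,8,9}; col 6 has {1,2,4,7,9}; box has {1,2,4,5,6,7,8,9} → only 3 remains.
(3,7) = 2: row 3 has {1,3,4,5,6,8,9}; col 7 has {4,6,7}; box has {1,3,4,5,6,7,8}; anti-diagonal has {1,3,5,7,8,9} → only 2 remains.
(4,7) = 5: row 4 has {1,3,7,8,9}; col 7 has {2,4,6,7}; box has {2,6,7,8} → only 5 remains.
(4,8) = 4: row 4 has {1,3,5,7,8,9}; col 8 has {2,5,6,7,8}; box has {2,5,6,7,8} → only 4 remains.
(6,5) = 4: row 6 has {1,2,3,5,6,7}; col 5 has {1,3,5,6,7,8,9}; box has {1,3,7,8,9} → only 4 remains.
(6,8) = 9: row 6 has {1,2,3,4,5,6,7}; col 8 has {2,4,5,6,7,8}; box has {2,4,5,6,7,8} → only 9 remains.
(7,2) = 2: row 7 has {4,7,9}; col 2 has {1,3,5,6,7,9}; box has {1,7,8,9} → only 2 remains.
(7,7) = 3: row 7 has {2,4,7,9}; col 7 has {2,4,5,6,7}; box has {2,4,5,7,9}; main diagonal has {1,2,4,5,6,7,8,9} → only 3 remains.
(7,8) = 1: row 7 has {2,3,4,7,9}; col 8 has {2,4,5,6,7,8,9}; box has {2,3,4,5,7,9} → only 1 remains.
(7,9) = 6: row 7 has {1,2,3,4,7,9}; col 9 has {1,2,3,4,5,7,8,9}; box has {1,2,3,4,5,7,9} → only 6 remains.
(8,2) = 4: row 8 has {1,2,5,7,9}; col 2 has {1,2,3,5,6,7,9}; box has {1,2,7,8,9}; anti-diagonal has {1,2,3,5,7,8,9} → only 4 remains.
(8,4) = 6: row 8 has {1,2,4,5,7,9}; col 4 has {1,2,3,4,7,8,9}; box has {1,2,3,4,7,9} → only 6 remains.
(8,7) = 8: row 8 has {1,2,4,5,6,7,9}; col 7 has {2,3,4,5,6,7}; box has {1,2,3,4,5,6,7,9} → only 8 remains.
(9,1) = 6: row 9 has {1,2,3,4,7,8,9}; col 1 has {1,2,4}; box has {1,2,4,7,8,9}; anti-diagonal has {1,2,3,4,5,7,8,9} → only 6 remains.
(9,6) = 5: row 9 has {1,2,3,4,6,7,8,9}; col 6 has {1,2,3,4,7,9}; box has {1,2,3,4,6,7,9} → only 5 remains.
(1,2) = 8: row 1 has {1,2,3,4,5,6,7,9}; col 2 has {1,2,3,4,5,6,7,9}; box has {1,2,3,4,5,6,9} → only 8 remains.
(2,7) = 9: row 2 has {1,2,3,4,5,6,7,8}; col 7 has {2,3,4,5,6,7,8}; box has {1,2,3,4,5,6,7,8} → only 9 remains.
(3,1) = 7: row 3 has {1,2,3,4,5,6,8,9}; col 1 has {1,2,4,6}; box has {1,2,3,4,5,6,8,9} → only 7 remains.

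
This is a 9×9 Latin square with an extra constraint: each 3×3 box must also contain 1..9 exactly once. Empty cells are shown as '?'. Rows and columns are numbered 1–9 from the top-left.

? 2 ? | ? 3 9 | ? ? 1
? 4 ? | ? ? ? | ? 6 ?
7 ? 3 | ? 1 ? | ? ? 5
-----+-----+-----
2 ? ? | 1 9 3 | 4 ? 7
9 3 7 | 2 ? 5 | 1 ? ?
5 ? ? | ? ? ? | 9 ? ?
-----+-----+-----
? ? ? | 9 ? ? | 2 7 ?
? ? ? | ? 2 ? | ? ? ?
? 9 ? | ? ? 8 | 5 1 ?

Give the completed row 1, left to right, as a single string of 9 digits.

r3c7 = 8: row 3 has {1,3,5,7}; col 7 has {1,2,4,5,9}; box has {1,5,6} → only 8 remains.
r5c8 = 8: row 5 has {1,2,3,5,7,9}; col 8 has {1,6,7}; box has {1,4,7,9} → only 8 remains.
r5c9 = 6: row 5 has {1,2,3,5,7,8,9}; col 9 has {1,5,7}; box has {1,4,7,8,9} → only 6 remains.
r1c7 = 7: row 1 has {1,2,3,9}; col 7 has {1,2,4,5,8,9}; box has {1,5,6,8} → only 7 remains.
r1c8 = 4: row 1 has {1,2,3,7,9}; col 8 has {1,6,7,8}; box has {1,5,6,7,8} → only 4 remains.
r2c7 = 3: row 2 has {4,6}; col 7 has {1,2,4,5,7,8,9}; box has {1,4,5,6,7,8} → only 3 remains.
r3c2 = 6: row 3 has {1,3,5,7,8}; col 2 has {2,3,4,9}; box has {2,3,4,7} → only 6 remains.
r3c4 = 4: row 3 has {1,3,5,6,7,8}; col 4 has {1,2,9}; box has {1,3,9} → only 4 remains.
r3c6 = 2: row 3 has {1,3,4,5,6,7,8}; col 6 has {3,5,8,9}; box has {1,3,4,9} → only 2 remains.
r3c8 = 9: row 3 has {1,2,3,4,5,6,7,8}; col 8 has {1,4,6,7,8}; box has {1,3,4,5,6,7,8} → only 9 remains.
r4c2 = 8: row 4 has {1,2,3,4,7,9}; col 2 has {2,3,4,6,9}; box has {2,3,5,7,9} → only 8 remains.
r4c3 = 6: row 4 has {1,2,3,4,7,8,9}; col 3 has {3,7}; box has {2,3,5,7,8,9} → only 6 remains.
r4c8 = 5: row 4 has {1,2,3,4,6,7,8,9}; col 8 has {1,4,6,7,8,9}; box has {1,4,6,7,8,9} → only 5 remains.
r5c5 = 4: row 5 has {1,2,3,5,6,7,8,9}; col 5 has {1,2,3,9}; box has {1,2,3,5,9} → only 4 remains.
r6c2 = 1: row 6 has {5,9}; col 2 has {2,3,4,6,8,9}; box has {2,3,5,6,7,8,9} → only 1 remains.
r6c3 = 4: row 6 has {1,5,9}; col 3 has {3,6,7}; box has {1,2,3,5,6,7,8,9} → only 4 remains.
r7c2 = 5: row 7 has {2,7,9}; col 2 has {1,2,3,4,6,8,9}; box has {9} → only 5 remains.
r7c5 = 6: row 7 has {2,5,7,9}; col 5 has {1,2,3,4,9}; box has {2,8,9} → only 6 remains.
r8c2 = 7: row 8 has {2}; col 2 has {1,2,3,4,5,6,8,9}; box has {5,9} → only 7 remains.
r8c7 = 6: row 8 has {2,7}; col 7 has {1,2,3,4,5,7,8,9}; box has {1,2,5,7} → only 6 remains.
r8c8 = 3: row 8 has {2,6,7}; col 8 has {1,4,5,6,7,8,9}; box has {1,2,5,6,7} → only 3 remains.
r9c3 = 2: row 9 has {1,5,8,9}; col 3 has {3,4,6,7}; box has {5,7,9} → only 2 remains.
r9c5 = 7: row 9 has {1,2,5,8,9}; col 5 has {1,2,3,4,6,9}; box has {2,6,8,9} → only 7 remains.
r9c9 = 4: row 9 has {1,2,5,7,8,9}; col 9 has {1,5,6,7}; box has {1,2,3,5,6,7} → only 4 remains.
r1c1 = 8: row 1 has {1,2,3,4,7,9}; col 1 has {2,5,7,9}; box has {2,3,4,6,7} → only 8 remains.
r1c3 = 5: row 1 has {1,2,3,4,7,8,9}; col 3 has {2,3,4,6,7}; box has {2,3,4,6,7,8} → only 5 remains.
r1c4 = 6: row 1 has {1,2,3,4,5,7,8,9}; col 4 has {1,2,4,9}; box has {1,2,3,4,9} → only 6 remains.

825639741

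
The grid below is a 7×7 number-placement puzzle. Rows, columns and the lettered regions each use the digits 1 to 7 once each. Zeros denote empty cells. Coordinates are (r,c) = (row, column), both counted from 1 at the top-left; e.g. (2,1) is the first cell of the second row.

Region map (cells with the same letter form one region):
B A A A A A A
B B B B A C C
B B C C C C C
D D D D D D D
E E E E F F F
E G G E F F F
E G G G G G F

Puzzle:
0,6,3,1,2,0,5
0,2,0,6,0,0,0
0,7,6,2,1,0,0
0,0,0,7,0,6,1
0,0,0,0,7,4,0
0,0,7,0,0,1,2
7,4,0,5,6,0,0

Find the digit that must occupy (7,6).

2

(1,1) = 4 (sole candidate).
(1,6) = 7 (sole candidate).
(2,5) = 4 (sole candidate).
(5,4) = 3 (sole candidate).
(5,7) = 6 (sole candidate).
(6,2) = 3 (sole candidate).
(6,4) = 4 (sole candidate).
(6,5) = 5 (sole candidate).
(7,6) = 2: row 7 has {4,5,6,7}; col 6 has {1,4,6,7}; region has {3,4,5,6,7} → only 2 remains.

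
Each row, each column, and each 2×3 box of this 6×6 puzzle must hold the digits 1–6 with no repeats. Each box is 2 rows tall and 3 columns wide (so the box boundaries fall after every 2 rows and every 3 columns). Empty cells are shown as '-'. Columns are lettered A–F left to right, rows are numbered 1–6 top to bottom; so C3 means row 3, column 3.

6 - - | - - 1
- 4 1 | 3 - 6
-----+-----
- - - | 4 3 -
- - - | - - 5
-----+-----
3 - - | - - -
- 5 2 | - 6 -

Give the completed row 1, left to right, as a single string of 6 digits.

623541

F3 = 2 (sole candidate).
E4 = 1 (sole candidate).
F5 = 4 (sole candidate).
D6 = 1 (sole candidate).
F6 = 3 (sole candidate).
D4 = 6 (sole candidate).
C5 = 6 (sole candidate).
A6 = 4 (sole candidate).
C3 = 5 (sole candidate).
A4 = 2 (sole candidate).
B4 = 3 (sole candidate).
C4 = 4 (sole candidate).
B5 = 1 (sole candidate).
B1 = 2: row 1 has {1,6}; col 2 has {1,3,4,5}; box has {1,4,6} → only 2 remains.
C1 = 3: row 1 has {1,2,6}; col 3 has {1,2,4,5,6}; box has {1,2,4,6} → only 3 remains.
D1 = 5: row 1 has {1,2,3,6}; col 4 has {1,3,4,6}; box has {1,3,6} → only 5 remains.
E1 = 4: row 1 has {1,2,3,5,6}; col 5 has {1,3,6}; box has {1,3,5,6} → only 4 remains.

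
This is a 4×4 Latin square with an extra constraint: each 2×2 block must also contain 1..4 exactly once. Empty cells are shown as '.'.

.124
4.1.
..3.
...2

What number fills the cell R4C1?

1

R1C1 = 3 (sole candidate).
R2C2 = 2 (sole candidate).
R2C4 = 3 (sole candidate).
R3C2 = 4 (sole candidate).
R3C4 = 1 (sole candidate).
R4C1 = 1: row 4 has {2}; col 1 has {3,4}; box has {4} → only 1 remains.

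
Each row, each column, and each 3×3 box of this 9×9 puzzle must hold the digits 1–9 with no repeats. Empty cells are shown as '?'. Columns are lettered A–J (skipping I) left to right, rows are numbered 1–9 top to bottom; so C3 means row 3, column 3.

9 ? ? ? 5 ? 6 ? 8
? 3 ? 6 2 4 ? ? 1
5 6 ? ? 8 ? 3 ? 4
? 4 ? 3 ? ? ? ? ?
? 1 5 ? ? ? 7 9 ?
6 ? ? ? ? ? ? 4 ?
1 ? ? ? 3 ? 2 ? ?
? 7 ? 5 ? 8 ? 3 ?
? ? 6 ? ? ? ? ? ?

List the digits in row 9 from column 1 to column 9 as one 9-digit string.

356912487

B1 = 2: row 1 has {5,6,8,9}; col 2 has {1,3,4,6,7}; box has {3,5,6,9} → only 2 remains.
H1 = 7: row 1 has {2,5,6,8,9}; col 8 has {3,4,9}; box has {1,3,4,6,8} → only 7 remains.
H2 = 5: row 2 has {1,2,3,4,6}; col 8 has {3,4,7,9}; box has {1,3,4,6,7,8} → only 5 remains.
H3 = 2: row 3 has {3,4,5,6,8}; col 8 has {3,4,5,7,9}; box has {1,3,4,5,6,7,8} → only 2 remains.
D1 = 1: row 1 has {2,5,6,7,8,9}; col 4 has {3,5,6}; box has {2,4,5,6,8} → only 1 remains.
F1 = 3: row 1 has {1,2,5,6,7,8,9}; col 6 has {4,8}; box has {1,2,4,5,6,8} → only 3 remains.
G2 = 9: row 2 has {1,2,3,4,5,6}; col 7 has {2,3,6,7}; box has {1,2,3,4,5,6,7,8} → only 9 remains.
C1 = 4: row 1 has {1,2,3,5,6,7,8,9}; col 3 has {5,6}; box has {2,3,5,6,9} → only 4 remains.
C3 = 1: in row 3, 1 can only go here (every other open cell in that row sees a 1).
D7 = 4: in row 7, 4 can only go here (every other open cell in that row sees a 4).
E5 = 4: in row 5, 4 can only go here (every other open cell in that row sees a 4).
A9 = 3: in row 9, 3 can only go here (every other open cell in that row sees a 3).
J5 = 3: in row 5, 3 can only go here (every other open cell in that row sees a 3).
F5 = 6: in row 5, 6 can only go here (every other open cell in that row sees a 6).
C6 = 3: in row 6, 3 can only go here (every other open cell in that row sees a 3).
G9 = 4: in row 9, 4 can only go here (every other open cell in that row sees a 4).
G8 = 1: row 8 has {3,5,7,8}; col 7 has {2,3,4,6,7,9}; box has {2,3,4} → only 1 remains.
H9 = 8: row 9 has {3,4,6}; col 8 has {2,3,4,5,7,9}; box has {1,2,3,4} → only 8 remains.
H7 = 6: row 7 has {1,2,3,4}; col 8 has {2,3,4,5,7,8,9}; box has {1,2,3,4,8} → only 6 remains.
J8 = 9: row 8 has {1,3,5,7,8}; col 9 has {1,3,4,8}; box has {1,2,3,4,6,8} → only 9 remains.
H4 = 1: row 4 has {3,4}; col 8 has {2,3,4,5,6,7,8,9}; box has {3,4,7,9} → only 1 remains.
C8 = 2: row 8 has {1,3,5,7,8,9}; col 3 has {1,3,4,5,6}; box has {1,3,6,7} → only 2 remains.
E8 = 6: row 8 has {1,2,3,5,7,8,9}; col 5 has {2,3,4,5,8}; box has {3,4,5,8} → only 6 remains.
A8 = 4: row 8 has {1,2,3,5,6,7,8,9}; col 1 has {1,3,5,6,9}; box has {1,2,3,6,7} → only 4 remains.
J4 = 6: in row 4, 6 can only go here (every other open cell in that row sees a 6).
J6 = 2: in column 9, 2 can only go here (every other open cell in that column sees a 2).
Singles propagation stalls; E9 is still open with candidates {1,7,9}.
  Try E9 = 7: this forces E4=9, E6=1, F7=9; then column 3 has no cell left for 9 — contradiction.
  Try E9 = 9: this forces E4=7; then row 6 has no cell left for 7 — contradiction.
So E9 = 1.
F6 = 1 (hidden single in row 6).
G6 = 5 (hidden single in row 6).
G4 = 8 (sole candidate).
F4 = 5 (hidden single in row 4).
A4 = 2 (hidden single in row 4).
A5 = 8 (sole candidate).
D5 = 2 (sole candidate).
B6 = 9 (sole candidate).
E6 = 7 (sole candidate).
B9 = 5: row 9 has {1,3,4,6,8}; col 2 has {1,2,3,4,6,7,9}; box has {1,2,3,4,6,7} → only 5 remains.
J9 = 7: row 9 has {1,3,4,5,6,8}; col 9 has {1,2,3,4,6,8,9}; box has {1,2,3,4,6,8,9} → only 7 remains.
A2 = 7 (sole candidate).
C2 = 8 (sole candidate).
C4 = 7 (sole candidate).
E4 = 9 (sole candidate).
D6 = 8 (sole candidate).
B7 = 8 (sole candidate).
C7 = 9 (sole candidate).
F7 = 7 (sole candidate).
J7 = 5 (sole candidate).
D9 = 9: row 9 has {1,3,4,5,6,7,8}; col 4 has {1,2,3,4,5,6,8}; box has {1,3,4,5,6,7,8} → only 9 remains.
F9 = 2: row 9 has {1,3,4,5,6,7,8,9}; col 6 has {1,3,4,5,6,7,8}; box has {1,3,4,5,6,7,8,9} → only 2 remains.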